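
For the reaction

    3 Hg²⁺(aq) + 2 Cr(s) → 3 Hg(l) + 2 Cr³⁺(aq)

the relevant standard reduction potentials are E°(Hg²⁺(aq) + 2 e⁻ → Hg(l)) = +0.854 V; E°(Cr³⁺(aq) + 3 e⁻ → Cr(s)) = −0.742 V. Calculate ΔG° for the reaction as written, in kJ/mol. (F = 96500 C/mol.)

In the reaction as written Hg²⁺(aq) is reduced, so the Hg²⁺/Hg couple is the cathode and Cr³⁺/Cr is the anode.
E°cell = +0.854 − (−0.742) = +1.596 V; balancing electrons gives n = 6.
ΔG° = −nFE°cell = −(6)(96500)(+1.596) J/mol = −924 kJ/mol.

−924 kJ/mol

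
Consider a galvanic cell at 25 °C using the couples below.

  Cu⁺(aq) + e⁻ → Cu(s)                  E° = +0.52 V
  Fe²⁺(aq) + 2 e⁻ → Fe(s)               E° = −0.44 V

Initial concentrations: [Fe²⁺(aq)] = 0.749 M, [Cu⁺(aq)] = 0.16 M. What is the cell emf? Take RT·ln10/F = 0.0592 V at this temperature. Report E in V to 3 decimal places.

+0.917 V

The Cu⁺/Cu couple has the more positive E°, so it is the cathode; Fe²⁺/Fe is the anode.
The standard potential is +0.52 − (−0.44) = +0.96 V and the balanced reaction transfers n = 2 electrons.
The balanced reaction is 2 Cu⁺(aq) + Fe(s) → 2 Cu(s) + Fe²⁺(aq), so Q = [Fe²⁺(aq)] / [Cu⁺(aq)]^2 = 29.3 and log Q = 1.466.
Applying E = E° − (RT ln10/nF)·log Q gives +0.96 − (0.0592/2)(1.466) = +0.917 V.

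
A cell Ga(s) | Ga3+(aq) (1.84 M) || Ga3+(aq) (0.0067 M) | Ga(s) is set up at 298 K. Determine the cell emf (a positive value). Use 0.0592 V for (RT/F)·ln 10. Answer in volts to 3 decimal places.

For a concentration cell E°cell = 0, since both electrodes use the same couple.
The compartment with the higher Ga3+(aq) concentration (1.84 M) acts as the cathode; ions are reduced there and produced at the dilute (0.0067 M) anode.
With n = 3, Ecell = −(0.0592/3)·log([dilute]/[conc]) = −(0.0592/3)·log(0.0067/1.84) = +0.048 V.

0.048 V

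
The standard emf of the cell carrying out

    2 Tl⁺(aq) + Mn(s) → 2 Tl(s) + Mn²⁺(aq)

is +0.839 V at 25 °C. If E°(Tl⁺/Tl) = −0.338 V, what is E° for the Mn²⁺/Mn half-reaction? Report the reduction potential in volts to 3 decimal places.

−1.177 V

In the reaction as written the Tl⁺/Tl couple is reduced (cathode) and Mn²⁺/Mn is oxidized (anode), so E°cell = E°(Tl⁺/Tl) − E°(Mn²⁺/Mn).
E°(Mn²⁺/Mn) = E°(cathode) − E°cell = −0.338 − (+0.839) = −1.177 V.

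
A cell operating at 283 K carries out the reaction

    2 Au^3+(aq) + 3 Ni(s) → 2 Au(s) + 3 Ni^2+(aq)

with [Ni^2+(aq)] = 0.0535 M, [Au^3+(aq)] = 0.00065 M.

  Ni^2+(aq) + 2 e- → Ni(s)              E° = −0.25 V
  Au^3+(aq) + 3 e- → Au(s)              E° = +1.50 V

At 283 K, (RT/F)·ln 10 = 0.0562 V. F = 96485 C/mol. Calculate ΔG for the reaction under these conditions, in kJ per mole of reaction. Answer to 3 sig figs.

With Au³⁺/Au reduced at the cathode, E°cell = +1.50 − (−0.25) = +1.75 V and n = 6.
Here Q = [Ni^2+(aq)]^3 / [Au^3+(aq)]^2 = 362 (log Q = 2.559), giving E = +1.75 − (0.0562/6)·(2.559) = +1.7260 V.
ΔG = −nFE = −(6)(96485)(+1.7260) J/mol = −999 kJ/mol.

−999 kJ/mol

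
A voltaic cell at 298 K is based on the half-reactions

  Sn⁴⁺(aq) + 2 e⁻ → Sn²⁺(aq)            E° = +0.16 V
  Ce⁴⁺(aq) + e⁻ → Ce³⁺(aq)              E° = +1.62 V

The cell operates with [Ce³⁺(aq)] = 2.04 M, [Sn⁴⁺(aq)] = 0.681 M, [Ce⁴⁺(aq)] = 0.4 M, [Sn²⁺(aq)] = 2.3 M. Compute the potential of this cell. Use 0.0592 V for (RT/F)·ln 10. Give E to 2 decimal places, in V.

Since E°(Ce⁴⁺/Ce³⁺) > E°(Sn⁴⁺/Sn²⁺), Ce⁴⁺/Ce³⁺ serves as the cathode.
E°cell = +1.62 − (+0.16) = +1.46 V, with n = 2 electrons transferred.
Balancing gives 2 Ce⁴⁺(aq) + Sn²⁺(aq) → 2 Ce³⁺(aq) + Sn⁴⁺(aq); hence Q = ([Ce³⁺(aq)]^2·[Sn⁴⁺(aq)]) / ([Ce⁴⁺(aq)]^2·[Sn²⁺(aq)]) = 7.7 (log Q = 0.887).
Applying E = E° − (RT ln10/nF)·log Q gives +1.46 − (0.0592/2)(0.887) = +1.43 V.

+1.43 V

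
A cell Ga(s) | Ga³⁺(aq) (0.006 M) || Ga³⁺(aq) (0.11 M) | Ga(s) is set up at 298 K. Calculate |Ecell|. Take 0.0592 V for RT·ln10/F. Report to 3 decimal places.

0.025 V

For a concentration cell E°cell = 0, since both electrodes use the same couple.
The compartment with the higher Ga³⁺(aq) concentration (0.11 M) acts as the cathode; ions are reduced there and produced at the dilute (0.006 M) anode.
With n = 3, Ecell = −(0.0592/3)·log([dilute]/[conc]) = −(0.0592/3)·log(0.006/0.11) = +0.025 V.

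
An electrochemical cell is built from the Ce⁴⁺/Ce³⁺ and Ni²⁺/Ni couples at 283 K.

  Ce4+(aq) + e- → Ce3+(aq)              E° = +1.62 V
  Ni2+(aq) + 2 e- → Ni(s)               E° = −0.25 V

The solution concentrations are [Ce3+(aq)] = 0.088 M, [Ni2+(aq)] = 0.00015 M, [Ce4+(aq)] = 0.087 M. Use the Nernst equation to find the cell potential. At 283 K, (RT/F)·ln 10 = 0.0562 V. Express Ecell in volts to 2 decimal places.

The Ce⁴⁺/Ce³⁺ couple has the more positive E°, so it is the cathode; Ni²⁺/Ni is the anode.
The standard potential is +1.62 − (−0.25) = +1.87 V and the balanced reaction transfers n = 2 electrons.
The balanced reaction is 2 Ce4+(aq) + Ni(s) → 2 Ce3+(aq) + Ni2+(aq), so Q = ([Ce3+(aq)]^2·[Ni2+(aq)]) / [Ce4+(aq)]^2 = 0.000153 and log Q = −3.814.
E = E° − (0.0562/n)·log Q = +1.87 − (0.0562/2)(−3.814) = +1.98 V.

+1.98 V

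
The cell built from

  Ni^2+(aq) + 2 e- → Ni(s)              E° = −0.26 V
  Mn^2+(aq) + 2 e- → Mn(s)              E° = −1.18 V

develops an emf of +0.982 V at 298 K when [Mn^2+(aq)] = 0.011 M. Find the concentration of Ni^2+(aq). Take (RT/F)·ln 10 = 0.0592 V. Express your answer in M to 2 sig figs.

Ni²⁺/Ni is the cathode (higher E°); E°cell = −0.26 − (−1.18) = +0.92 V with n = 2.
Rearranging E = E° − (0.0592/n)·log Q gives log Q = 2(+0.92 − (+0.982))/0.0592 = −2.095.
Balancing electrons gives Ni^2+(aq) + Mn(s) → Ni(s) + Mn^2+(aq); thus Q = [Mn^2+(aq)] / [Ni^2+(aq)].
Solving for the unknown gives log [Ni^2+(aq)] = 0.136, so [Ni^2+(aq)] ≈ 1.4 M.

1.4 M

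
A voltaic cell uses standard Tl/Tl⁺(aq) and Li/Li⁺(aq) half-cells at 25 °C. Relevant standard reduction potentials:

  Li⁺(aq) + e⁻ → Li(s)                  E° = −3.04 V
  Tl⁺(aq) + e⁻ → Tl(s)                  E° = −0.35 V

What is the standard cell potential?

The Tl⁺/Tl couple has the higher E°, so Tl ion is reduced (cathode) and Li is oxidized (anode).
E°cell = E°(cathode) − E°(anode) = −0.35 − (−3.04) = +2.69 V.

+2.69 V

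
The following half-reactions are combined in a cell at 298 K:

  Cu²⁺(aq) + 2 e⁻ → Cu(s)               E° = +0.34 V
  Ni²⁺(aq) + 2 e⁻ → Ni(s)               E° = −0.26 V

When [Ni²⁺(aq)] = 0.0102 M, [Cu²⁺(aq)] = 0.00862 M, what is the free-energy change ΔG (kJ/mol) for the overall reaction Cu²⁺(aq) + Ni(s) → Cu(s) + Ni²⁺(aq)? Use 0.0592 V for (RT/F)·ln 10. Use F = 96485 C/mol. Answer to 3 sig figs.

With Cu²⁺/Cu reduced at the cathode, E°cell = +0.34 − (−0.26) = +0.60 V and n = 2.
Here Q = [Ni²⁺(aq)] / [Cu²⁺(aq)] = 1.18 (log Q = 0.073), giving E = +0.60 − (0.0592/2)·(0.073) = +0.5978 V.
ΔG = −nFE = −(2)(96485)(+0.5978) J/mol = −115 kJ/mol.

−115 kJ/mol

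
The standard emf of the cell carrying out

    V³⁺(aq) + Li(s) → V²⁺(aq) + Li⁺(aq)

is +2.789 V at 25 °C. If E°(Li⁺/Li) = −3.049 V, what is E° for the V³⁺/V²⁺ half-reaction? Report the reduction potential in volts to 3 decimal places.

−0.260 V

In the reaction as written the V³⁺/V²⁺ couple is reduced (cathode) and Li⁺/Li is oxidized (anode), so E°cell = E°(V³⁺/V²⁺) − E°(Li⁺/Li).
E°(V³⁺/V²⁺) = E°cell + E°(anode) = +2.789 + (−3.049) = −0.260 V.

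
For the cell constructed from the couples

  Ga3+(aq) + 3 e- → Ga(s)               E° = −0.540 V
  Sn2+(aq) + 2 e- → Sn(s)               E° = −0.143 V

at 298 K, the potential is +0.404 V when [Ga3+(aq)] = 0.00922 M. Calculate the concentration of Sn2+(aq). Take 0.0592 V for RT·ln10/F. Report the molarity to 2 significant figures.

Sn²⁺/Sn is the cathode (higher E°); E°cell = −0.143 − (−0.540) = +0.397 V with n = 6.
Rearranging E = E° − (0.0592/n)·log Q gives log Q = 6(+0.397 − (+0.404))/0.0592 = −0.709.
For 3 Sn2+(aq) + 2 Ga(s) → 3 Sn(s) + 2 Ga3+(aq), the reaction quotient is Q = [Ga3+(aq)]^2 / [Sn2+(aq)]^3.
Solving for the unknown gives log [Sn2+(aq)] = −1.121, so [Sn2+(aq)] ≈ 0.076 M.

0.076 M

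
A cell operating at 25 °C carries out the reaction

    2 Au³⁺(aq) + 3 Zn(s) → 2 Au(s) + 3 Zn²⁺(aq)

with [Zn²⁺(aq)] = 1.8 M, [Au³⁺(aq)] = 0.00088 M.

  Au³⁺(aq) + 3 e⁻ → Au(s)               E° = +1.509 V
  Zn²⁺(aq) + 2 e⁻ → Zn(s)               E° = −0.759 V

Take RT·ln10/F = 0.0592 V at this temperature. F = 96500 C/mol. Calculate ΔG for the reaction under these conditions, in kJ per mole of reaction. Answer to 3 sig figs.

With Au³⁺/Au reduced at the cathode, E°cell = +1.509 − (−0.759) = +2.268 V and n = 6.
Here Q = [Zn²⁺(aq)]^3 / [Au³⁺(aq)]^2 = 7.53×10^6 (log Q = 6.877), giving E = +2.268 − (0.0592/6)·(6.877) = +2.2001 V.
ΔG = −nFE = −(6)(96500)(+2.2001) J/mol = −1270 kJ/mol.

−1270 kJ/mol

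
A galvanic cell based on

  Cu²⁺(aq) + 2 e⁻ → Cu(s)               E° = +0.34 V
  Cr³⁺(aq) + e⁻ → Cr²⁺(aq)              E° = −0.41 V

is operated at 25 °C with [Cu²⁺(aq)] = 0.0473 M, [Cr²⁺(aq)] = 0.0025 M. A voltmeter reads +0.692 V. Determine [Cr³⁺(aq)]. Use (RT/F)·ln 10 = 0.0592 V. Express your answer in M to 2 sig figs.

0.0052 M

Cu²⁺/Cu is the cathode (higher E°); E°cell = +0.34 − (−0.41) = +0.75 V with n = 2.
Since E = E° − (0.0592/n)·log Q, log Q = n(E° − E)/0.0592 = 1.959.
Balancing electrons gives Cu²⁺(aq) + 2 Cr²⁺(aq) → Cu(s) + 2 Cr³⁺(aq); thus Q = [Cr³⁺(aq)]^2 / ([Cu²⁺(aq)]·[Cr²⁺(aq)]^2).
Isolating [Cr³⁺(aq)] in Q = 10^{1.959} yields log [Cr³⁺(aq)] = −2.285, i.e. 0.0052 M.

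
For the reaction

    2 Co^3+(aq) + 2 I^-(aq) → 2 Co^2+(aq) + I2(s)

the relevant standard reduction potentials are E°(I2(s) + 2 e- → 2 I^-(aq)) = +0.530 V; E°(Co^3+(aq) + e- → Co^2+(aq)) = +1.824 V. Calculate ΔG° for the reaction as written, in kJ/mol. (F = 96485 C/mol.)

−250 kJ/mol

In the reaction as written Co^3+(aq) is reduced, so the Co³⁺/Co²⁺ couple is the cathode and I₂/I⁻ is the anode.
E°cell = +1.824 − (+0.530) = +1.294 V; balancing electrons gives n = 2.
ΔG° = −nFE°cell = −(2)(96485)(+1.294) J/mol = −250 kJ/mol.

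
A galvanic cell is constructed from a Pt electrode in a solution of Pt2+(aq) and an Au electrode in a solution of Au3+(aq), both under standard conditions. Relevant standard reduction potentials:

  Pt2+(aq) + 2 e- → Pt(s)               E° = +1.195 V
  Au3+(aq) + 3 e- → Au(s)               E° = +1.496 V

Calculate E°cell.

Of the two couples in this cell, the one with the more positive reduction potential is reduced at the cathode: here that is Au³⁺/Au (+1.496 V); Pt²⁺/Pt (+1.195 V) is the anode.
E°cell = E°(cathode) − E°(anode) = +1.496 − (+1.195) = +0.301 V.

+0.301 V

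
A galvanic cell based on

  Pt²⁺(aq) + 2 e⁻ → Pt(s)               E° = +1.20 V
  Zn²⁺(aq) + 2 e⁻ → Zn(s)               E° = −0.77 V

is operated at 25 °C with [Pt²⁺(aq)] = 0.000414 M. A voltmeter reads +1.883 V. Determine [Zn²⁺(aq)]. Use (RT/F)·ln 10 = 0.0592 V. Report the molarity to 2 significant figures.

Pt²⁺/Pt is the cathode (higher E°); E°cell = +1.20 − (−0.77) = +1.97 V with n = 2.
Since E = E° − (0.0592/n)·log Q, log Q = n(E° − E)/0.0592 = 2.939.
For Pt²⁺(aq) + Zn(s) → Pt(s) + Zn²⁺(aq), the reaction quotient is Q = [Zn²⁺(aq)] / [Pt²⁺(aq)].
Solving for the unknown gives log [Zn²⁺(aq)] = −0.444, so [Zn²⁺(aq)] ≈ 0.36 M.

0.36 M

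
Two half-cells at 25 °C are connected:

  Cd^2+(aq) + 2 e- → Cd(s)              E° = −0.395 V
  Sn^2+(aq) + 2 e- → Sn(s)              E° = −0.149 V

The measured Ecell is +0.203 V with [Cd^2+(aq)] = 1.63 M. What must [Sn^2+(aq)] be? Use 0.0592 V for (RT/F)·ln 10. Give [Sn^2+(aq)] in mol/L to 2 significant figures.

Sn²⁺/Sn is the cathode (higher E°); E°cell = −0.149 − (−0.395) = +0.246 V with n = 2.
Since E = E° − (0.0592/n)·log Q, log Q = n(E° − E)/0.0592 = 1.453.
Balancing electrons gives Sn^2+(aq) + Cd(s) → Sn(s) + Cd^2+(aq); thus Q = [Cd^2+(aq)] / [Sn^2+(aq)].
Isolating [Sn^2+(aq)] in Q = 10^{1.453} yields log [Sn^2+(aq)] = −1.241, i.e. 0.057 M.

0.057 M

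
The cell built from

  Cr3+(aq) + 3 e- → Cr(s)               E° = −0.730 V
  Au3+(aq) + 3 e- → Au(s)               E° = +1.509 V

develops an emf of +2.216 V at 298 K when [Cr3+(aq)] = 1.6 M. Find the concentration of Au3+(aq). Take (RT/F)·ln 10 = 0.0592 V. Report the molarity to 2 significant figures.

The Au³⁺/Au couple has the larger reduction potential, so it is the cathode: E°cell = +1.509 − (−0.730) = +2.239 V and n = 3.
Rearranging E = E° − (0.0592/n)·log Q gives log Q = 3(+2.239 − (+2.216))/0.0592 = 1.166.
For Au3+(aq) + Cr(s) → Au(s) + Cr3+(aq), the reaction quotient is Q = [Cr3+(aq)] / [Au3+(aq)].
Substituting the known concentrations and solving, log [Au3+(aq)] = −0.962 and [Au3+(aq)] = 0.11 M.

0.11 M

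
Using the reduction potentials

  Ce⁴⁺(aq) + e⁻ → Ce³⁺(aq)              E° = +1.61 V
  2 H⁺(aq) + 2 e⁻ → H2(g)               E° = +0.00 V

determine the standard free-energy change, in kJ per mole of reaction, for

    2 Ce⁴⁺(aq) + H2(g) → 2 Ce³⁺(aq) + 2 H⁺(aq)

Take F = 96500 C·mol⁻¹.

In the reaction as written Ce⁴⁺(aq) is reduced, so the Ce⁴⁺/Ce³⁺ couple is the cathode and 2H⁺/H₂ is the anode.
E°cell = +1.61 − (+0.00) = +1.61 V; balancing electrons gives n = 2.
ΔG° = −nFE°cell = −(2)(96500)(+1.61) J/mol = −311 kJ/mol.

−311 kJ/mol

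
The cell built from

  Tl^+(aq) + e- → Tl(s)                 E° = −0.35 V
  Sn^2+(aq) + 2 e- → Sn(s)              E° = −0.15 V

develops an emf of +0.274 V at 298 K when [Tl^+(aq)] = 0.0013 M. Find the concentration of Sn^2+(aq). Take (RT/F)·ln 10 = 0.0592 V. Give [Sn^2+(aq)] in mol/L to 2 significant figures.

0.00053 M

Sn²⁺/Sn is the cathode (higher E°); E°cell = −0.15 − (−0.35) = +0.20 V with n = 2.
Rearranging E = E° − (0.0592/n)·log Q gives log Q = 2(+0.20 − (+0.274))/0.0592 = −2.500.
The balanced reaction is Sn^2+(aq) + 2 Tl(s) → Sn(s) + 2 Tl^+(aq), so Q = [Tl^+(aq)]^2 / [Sn^2+(aq)].
Isolating [Sn^2+(aq)] in Q = 10^{−2.500} yields log [Sn^2+(aq)] = −3.272, i.e. 0.00053 M.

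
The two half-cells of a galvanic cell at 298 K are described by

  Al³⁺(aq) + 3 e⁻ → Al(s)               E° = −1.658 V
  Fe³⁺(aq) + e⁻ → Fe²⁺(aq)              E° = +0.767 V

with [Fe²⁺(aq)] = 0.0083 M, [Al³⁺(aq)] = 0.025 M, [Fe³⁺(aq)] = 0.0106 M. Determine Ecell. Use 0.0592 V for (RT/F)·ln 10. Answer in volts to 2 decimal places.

+2.46 V

The Fe³⁺/Fe²⁺ couple has the more positive E°, so it is the cathode; Al³⁺/Al is the anode.
The standard potential is +0.767 − (−1.658) = +2.425 V and the balanced reaction transfers n = 3 electrons.
For the overall reaction 3 Fe³⁺(aq) + Al(s) → 3 Fe²⁺(aq) + Al³⁺(aq), Q = ([Fe²⁺(aq)]^3·[Al³⁺(aq)]) / [Fe³⁺(aq)]^3 = 0.012, giving log Q = −1.921.
By the Nernst equation, E = +2.425 − (0.0592/3)·(−1.921) = +2.46 V.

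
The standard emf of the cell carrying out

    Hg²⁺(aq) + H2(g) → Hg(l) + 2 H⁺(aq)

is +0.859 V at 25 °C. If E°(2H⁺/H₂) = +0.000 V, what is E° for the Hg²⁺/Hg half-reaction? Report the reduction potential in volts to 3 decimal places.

In the reaction as written the Hg²⁺/Hg couple is reduced (cathode) and 2H⁺/H₂ is oxidized (anode), so E°cell = E°(Hg²⁺/Hg) − E°(2H⁺/H₂).
E°(Hg²⁺/Hg) = E°cell + E°(anode) = +0.859 + (+0.000) = +0.859 V.

+0.859 V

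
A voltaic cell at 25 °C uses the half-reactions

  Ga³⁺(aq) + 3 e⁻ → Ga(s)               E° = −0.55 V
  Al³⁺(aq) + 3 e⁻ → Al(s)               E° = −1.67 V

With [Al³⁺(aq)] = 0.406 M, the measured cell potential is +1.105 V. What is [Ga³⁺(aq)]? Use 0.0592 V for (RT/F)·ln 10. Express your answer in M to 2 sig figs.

With Ga³⁺/Ga at the cathode and Al³⁺/Al at the anode, E°cell = −0.55 − (−1.67) = +1.12 V (n = 3).
Since E = E° − (0.0592/n)·log Q, log Q = n(E° − E)/0.0592 = 0.760.
For Ga³⁺(aq) + Al(s) → Ga(s) + Al³⁺(aq), the reaction quotient is Q = [Al³⁺(aq)] / [Ga³⁺(aq)].
Solving for the unknown gives log [Ga³⁺(aq)] = −1.151, so [Ga³⁺(aq)] ≈ 0.071 M.

0.071 M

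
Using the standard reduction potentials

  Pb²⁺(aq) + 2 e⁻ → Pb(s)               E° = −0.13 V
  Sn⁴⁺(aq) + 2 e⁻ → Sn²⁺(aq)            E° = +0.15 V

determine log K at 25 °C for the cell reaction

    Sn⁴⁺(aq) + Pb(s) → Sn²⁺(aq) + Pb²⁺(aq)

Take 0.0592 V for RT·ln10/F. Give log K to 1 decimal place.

The Sn⁴⁺/Sn²⁺ couple is reduced (cathode); E°cell = +0.15 − (−0.13) = +0.28 V with n = 2.
At equilibrium E = 0, so log K = nE°cell / 0.0592 = (2)(+0.28) / 0.0592 = 9.5.

log K = 9.5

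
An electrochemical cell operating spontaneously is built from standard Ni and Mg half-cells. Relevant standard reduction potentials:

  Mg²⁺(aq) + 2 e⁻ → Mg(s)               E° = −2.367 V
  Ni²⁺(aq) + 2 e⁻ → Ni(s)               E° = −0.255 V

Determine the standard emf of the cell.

+2.112 V

The Ni²⁺/Ni couple has the higher E°, so Ni ion is reduced (cathode) and Mg is oxidized (anode).
E°cell = E°(cathode) − E°(anode) = −0.255 − (−2.367) = +2.112 V.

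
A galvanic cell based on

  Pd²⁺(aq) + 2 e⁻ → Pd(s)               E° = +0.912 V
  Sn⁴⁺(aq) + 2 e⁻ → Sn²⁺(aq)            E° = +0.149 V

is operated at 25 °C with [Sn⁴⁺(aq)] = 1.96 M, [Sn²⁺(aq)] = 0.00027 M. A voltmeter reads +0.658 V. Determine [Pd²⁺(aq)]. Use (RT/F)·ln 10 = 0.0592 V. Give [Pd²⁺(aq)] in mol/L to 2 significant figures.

The Pd²⁺/Pd couple has the larger reduction potential, so it is the cathode: E°cell = +0.912 − (+0.149) = +0.763 V and n = 2.
From the Nernst equation, log Q = n(E° − E)/0.0592 = 2·(+0.763 − (+0.658))/0.0592 = 3.547.
The balanced reaction is Pd²⁺(aq) + Sn²⁺(aq) → Pd(s) + Sn⁴⁺(aq), so Q = [Sn⁴⁺(aq)] / ([Pd²⁺(aq)]·[Sn²⁺(aq)]).
Isolating [Pd²⁺(aq)] in Q = 10^{3.547} yields log [Pd²⁺(aq)] = 0.314, i.e. 2.1 M.

2.1 M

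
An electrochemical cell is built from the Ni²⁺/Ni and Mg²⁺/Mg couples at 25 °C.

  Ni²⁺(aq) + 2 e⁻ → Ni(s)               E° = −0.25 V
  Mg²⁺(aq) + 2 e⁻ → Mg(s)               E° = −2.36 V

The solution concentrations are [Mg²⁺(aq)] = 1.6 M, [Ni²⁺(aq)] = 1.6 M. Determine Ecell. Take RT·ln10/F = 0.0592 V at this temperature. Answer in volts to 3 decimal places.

Ni²⁺/Ni is reduced (cathode, E° = −0.25 V) and Mg²⁺/Mg is oxidized (anode).
E°cell = E°cat − E°an = −0.25 − (−2.36) = +2.11 V; n = 2.
Balancing gives Ni²⁺(aq) + Mg(s) → Ni(s) + Mg²⁺(aq); hence Q = [Mg²⁺(aq)] / [Ni²⁺(aq)] = 1 (log Q = 0.000).
Applying E = E° − (RT ln10/nF)·log Q gives +2.11 − (0.0592/2)(0.000) = +2.110 V.

+2.110 V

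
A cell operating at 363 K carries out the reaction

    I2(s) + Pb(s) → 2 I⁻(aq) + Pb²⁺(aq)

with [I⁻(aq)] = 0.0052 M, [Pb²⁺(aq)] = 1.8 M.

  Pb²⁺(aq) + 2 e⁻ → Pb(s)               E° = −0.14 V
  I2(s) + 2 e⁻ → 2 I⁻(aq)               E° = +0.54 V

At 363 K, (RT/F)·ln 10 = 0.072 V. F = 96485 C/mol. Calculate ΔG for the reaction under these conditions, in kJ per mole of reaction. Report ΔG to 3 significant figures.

With I₂/I⁻ reduced at the cathode, E°cell = +0.54 − (−0.14) = +0.68 V and n = 2.
The reaction quotient is [I⁻(aq)]^2·[Pb²⁺(aq)] = 4.87×10^−5; by Nernst, E = +0.68 − (0.072/2)(−4.313) = +0.8353 V.
Then ΔG = −nFE = −2 × 96485 × +0.8353 J/mol = −161 kJ/mol.

−161 kJ/mol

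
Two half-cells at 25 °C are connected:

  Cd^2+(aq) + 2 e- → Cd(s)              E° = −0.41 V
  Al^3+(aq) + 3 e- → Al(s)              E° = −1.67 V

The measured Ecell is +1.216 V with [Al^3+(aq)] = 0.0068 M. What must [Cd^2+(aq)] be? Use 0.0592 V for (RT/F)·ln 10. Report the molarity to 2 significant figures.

0.0012 M

With Cd²⁺/Cd at the cathode and Al³⁺/Al at the anode, E°cell = −0.41 − (−1.67) = +1.26 V (n = 6).
From the Nernst equation, log Q = n(E° − E)/0.0592 = 6·(+1.26 − (+1.216))/0.0592 = 4.459.
The balanced reaction is 3 Cd^2+(aq) + 2 Al(s) → 3 Cd(s) + 2 Al^3+(aq), so Q = [Al^3+(aq)]^2 / [Cd^2+(aq)]^3.
Substituting the known concentrations and solving, log [Cd^2+(aq)] = −2.931 and [Cd^2+(aq)] = 0.0012 M.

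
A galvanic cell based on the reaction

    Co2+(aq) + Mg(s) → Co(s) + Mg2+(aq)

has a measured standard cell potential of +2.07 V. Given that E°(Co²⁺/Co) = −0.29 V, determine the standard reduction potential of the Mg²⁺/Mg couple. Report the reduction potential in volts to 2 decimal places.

−2.36 V

In the reaction as written the Co²⁺/Co couple is reduced (cathode) and Mg²⁺/Mg is oxidized (anode), so E°cell = E°(Co²⁺/Co) − E°(Mg²⁺/Mg).
E°(Mg²⁺/Mg) = E°(cathode) − E°cell = −0.29 − (+2.07) = −2.36 V.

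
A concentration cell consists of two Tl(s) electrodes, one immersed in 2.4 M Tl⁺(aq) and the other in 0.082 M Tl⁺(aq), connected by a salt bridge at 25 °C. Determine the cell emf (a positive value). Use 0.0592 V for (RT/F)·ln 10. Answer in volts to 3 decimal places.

For a concentration cell E°cell = 0, since both electrodes use the same couple.
The compartment with the higher Tl⁺(aq) concentration (2.4 M) acts as the cathode; ions are reduced there and produced at the dilute (0.082 M) anode.
With n = 1, Ecell = −(0.0592/1)·log([dilute]/[conc]) = −(0.0592/1)·log(0.082/2.4) = +0.087 V.

0.087 V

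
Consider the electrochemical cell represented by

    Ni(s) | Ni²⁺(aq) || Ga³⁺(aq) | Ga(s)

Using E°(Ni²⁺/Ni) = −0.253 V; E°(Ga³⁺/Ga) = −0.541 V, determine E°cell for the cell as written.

−0.288 V

By convention the left-hand electrode in cell notation is the anode (oxidation) and the right-hand electrode is the cathode (reduction).
E°cell = E°(right) − E°(left) = −0.541 − (−0.253) = −0.288 V.
The negative sign shows that, as written, the cell would require an external voltage to drive the reaction.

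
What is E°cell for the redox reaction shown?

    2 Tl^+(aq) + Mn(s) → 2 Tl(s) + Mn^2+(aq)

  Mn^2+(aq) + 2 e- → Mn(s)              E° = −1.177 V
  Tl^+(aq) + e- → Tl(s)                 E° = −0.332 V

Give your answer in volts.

Tl^+(aq) gains electrons, so the Tl⁺/Tl couple is the cathode; the Mn²⁺/Mn couple is the anode.
E°cell = E°(cathode) − E°(anode) = −0.332 − (−1.177) = +0.845 V.

+0.845 V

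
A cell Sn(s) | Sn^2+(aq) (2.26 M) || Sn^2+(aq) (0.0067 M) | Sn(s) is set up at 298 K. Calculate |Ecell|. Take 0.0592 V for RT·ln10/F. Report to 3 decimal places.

For a concentration cell E°cell = 0, since both electrodes use the same couple.
The compartment with the higher Sn^2+(aq) concentration (2.26 M) acts as the cathode; ions are reduced there and produced at the dilute (0.0067 M) anode.
With n = 2, Ecell = −(0.0592/2)·log([dilute]/[conc]) = −(0.0592/2)·log(0.0067/2.26) = +0.075 V.

0.075 V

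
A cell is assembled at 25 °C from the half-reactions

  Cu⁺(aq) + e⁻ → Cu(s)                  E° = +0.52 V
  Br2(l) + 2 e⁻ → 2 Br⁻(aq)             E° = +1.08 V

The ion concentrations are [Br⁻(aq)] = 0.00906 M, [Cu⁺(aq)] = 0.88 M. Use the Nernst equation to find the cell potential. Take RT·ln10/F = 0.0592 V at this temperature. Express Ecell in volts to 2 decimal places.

Since E°(Br₂/Br⁻) > E°(Cu⁺/Cu), Br₂/Br⁻ serves as the cathode.
The standard potential is +1.08 − (+0.52) = +0.56 V and the balanced reaction transfers n = 2 electrons.
Balancing gives Br2(l) + 2 Cu(s) → 2 Br⁻(aq) + 2 Cu⁺(aq); hence Q = [Br⁻(aq)]^2·[Cu⁺(aq)]^2 = 6.36×10^−5 (log Q = −4.197).
E = E° − (0.0592/n)·log Q = +0.56 − (0.0592/2)(−4.197) = +0.68 V.

+0.68 V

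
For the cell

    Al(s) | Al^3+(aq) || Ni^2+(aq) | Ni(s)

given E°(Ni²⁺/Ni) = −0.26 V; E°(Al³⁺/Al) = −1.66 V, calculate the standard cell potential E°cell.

+1.40 V

By convention the left-hand electrode in cell notation is the anode (oxidation) and the right-hand electrode is the cathode (reduction).
E°cell = E°(right) − E°(left) = −0.26 − (−1.66) = +1.40 V.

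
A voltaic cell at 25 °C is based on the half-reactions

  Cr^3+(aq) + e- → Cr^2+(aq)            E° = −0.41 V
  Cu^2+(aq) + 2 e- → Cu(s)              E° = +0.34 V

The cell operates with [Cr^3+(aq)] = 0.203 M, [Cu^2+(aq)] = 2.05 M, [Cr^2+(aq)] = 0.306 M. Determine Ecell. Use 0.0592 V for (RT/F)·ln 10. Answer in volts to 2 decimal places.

Since E°(Cu²⁺/Cu) > E°(Cr³⁺/Cr²⁺), Cu²⁺/Cu serves as the cathode.
The standard potential is +0.34 − (−0.41) = +0.75 V and the balanced reaction transfers n = 2 electrons.
For the overall reaction Cu^2+(aq) + 2 Cr^2+(aq) → Cu(s) + 2 Cr^3+(aq), Q = [Cr^3+(aq)]^2 / ([Cu^2+(aq)]·[Cr^2+(aq)]^2) = 0.215, giving log Q = −0.668.
E = E° − (0.0592/n)·log Q = +0.75 − (0.0592/2)(−0.668) = +0.77 V.

+0.77 V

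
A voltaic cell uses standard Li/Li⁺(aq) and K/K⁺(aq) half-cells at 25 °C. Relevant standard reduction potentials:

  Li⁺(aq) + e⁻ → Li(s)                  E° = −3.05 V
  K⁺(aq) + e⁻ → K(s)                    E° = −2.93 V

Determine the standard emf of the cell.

Of the two couples in this cell, the one with the more positive reduction potential is reduced at the cathode: here that is K⁺/K (−2.93 V); Li⁺/Li (−3.05 V) is the anode.
E°cell = E°(cathode) − E°(anode) = −2.93 − (−3.05) = +0.12 V.

+0.12 V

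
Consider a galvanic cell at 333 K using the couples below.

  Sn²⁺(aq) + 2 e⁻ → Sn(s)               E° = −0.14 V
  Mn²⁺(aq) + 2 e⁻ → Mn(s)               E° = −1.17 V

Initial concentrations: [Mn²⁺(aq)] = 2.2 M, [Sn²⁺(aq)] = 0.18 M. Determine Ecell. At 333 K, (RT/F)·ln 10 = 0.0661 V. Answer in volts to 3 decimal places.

The Sn²⁺/Sn couple has the more positive E°, so it is the cathode; Mn²⁺/Mn is the anode.
E°cell = −0.14 − (−1.17) = +1.03 V, with n = 2 electrons transferred.
Balancing gives Sn²⁺(aq) + Mn(s) → Sn(s) + Mn²⁺(aq); hence Q = [Mn²⁺(aq)] / [Sn²⁺(aq)] = 12.2 (log Q = 1.087).
E = E° − (0.0661/n)·log Q = +1.03 − (0.0661/2)(1.087) = +0.994 V.

+0.994 V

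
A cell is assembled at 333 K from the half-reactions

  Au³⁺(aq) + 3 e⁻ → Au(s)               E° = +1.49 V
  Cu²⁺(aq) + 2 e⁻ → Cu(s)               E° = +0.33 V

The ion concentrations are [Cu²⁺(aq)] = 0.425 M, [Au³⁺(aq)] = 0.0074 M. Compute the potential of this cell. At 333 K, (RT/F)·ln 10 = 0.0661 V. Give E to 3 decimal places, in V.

Au³⁺/Au is reduced (cathode, E° = +1.49 V) and Cu²⁺/Cu is oxidized (anode).
E°cell = +1.49 − (+0.33) = +1.16 V, with n = 6 electrons transferred.
For the overall reaction 2 Au³⁺(aq) + 3 Cu(s) → 2 Au(s) + 3 Cu²⁺(aq), Q = [Cu²⁺(aq)]^3 / [Au³⁺(aq)]^2 = 1.4×10^3, giving log Q = 3.147.
E = E° − (0.0661/n)·log Q = +1.16 − (0.0661/6)(3.147) = +1.125 V.

+1.125 V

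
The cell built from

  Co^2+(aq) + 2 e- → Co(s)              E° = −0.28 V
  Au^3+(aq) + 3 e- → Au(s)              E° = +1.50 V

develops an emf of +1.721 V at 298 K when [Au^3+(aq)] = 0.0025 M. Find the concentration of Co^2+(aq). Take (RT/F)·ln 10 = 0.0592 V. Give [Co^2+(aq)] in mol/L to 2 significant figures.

The Au³⁺/Au couple has the larger reduction potential, so it is the cathode: E°cell = +1.50 − (−0.28) = +1.78 V and n = 6.
Since E = E° − (0.0592/n)·log Q, log Q = n(E° − E)/0.0592 = 5.980.
The balanced reaction is 2 Au^3+(aq) + 3 Co(s) → 2 Au(s) + 3 Co^2+(aq), so Q = [Co^2+(aq)]^3 / [Au^3+(aq)]^2.
Substituting the known concentrations and solving, log [Co^2+(aq)] = 0.259 and [Co^2+(aq)] = 1.8 M.

1.8 M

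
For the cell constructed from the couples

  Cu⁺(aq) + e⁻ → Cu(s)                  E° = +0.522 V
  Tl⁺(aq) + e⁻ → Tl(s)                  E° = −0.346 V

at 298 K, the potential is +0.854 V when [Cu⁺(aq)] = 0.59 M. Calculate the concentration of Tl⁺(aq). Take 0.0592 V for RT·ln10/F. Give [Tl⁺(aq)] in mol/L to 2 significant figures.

1.0 M

With Cu⁺/Cu at the cathode and Tl⁺/Tl at the anode, E°cell = +0.522 − (−0.346) = +0.868 V (n = 1).
From the Nernst equation, log Q = n(E° − E)/0.0592 = 1·(+0.868 − (+0.854))/0.0592 = 0.236.
The balanced reaction is Cu⁺(aq) + Tl(s) → Cu(s) + Tl⁺(aq), so Q = [Tl⁺(aq)] / [Cu⁺(aq)].
Isolating [Tl⁺(aq)] in Q = 10^{0.236} yields log [Tl⁺(aq)] = 0.007, i.e. 1.0 M.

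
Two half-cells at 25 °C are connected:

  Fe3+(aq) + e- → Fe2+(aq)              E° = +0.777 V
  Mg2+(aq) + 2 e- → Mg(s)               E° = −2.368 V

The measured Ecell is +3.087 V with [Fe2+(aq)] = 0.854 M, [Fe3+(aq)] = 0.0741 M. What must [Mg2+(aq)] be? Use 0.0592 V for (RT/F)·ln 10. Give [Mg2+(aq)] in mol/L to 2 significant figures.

0.69 M

Fe³⁺/Fe²⁺ is the cathode (higher E°); E°cell = +0.777 − (−2.368) = +3.145 V with n = 2.
From the Nernst equation, log Q = n(E° − E)/0.0592 = 2·(+3.145 − (+3.087))/0.0592 = 1.959.
The balanced reaction is 2 Fe3+(aq) + Mg(s) → 2 Fe2+(aq) + Mg2+(aq), so Q = ([Fe2+(aq)]^2·[Mg2+(aq)]) / [Fe3+(aq)]^2.
Substituting the known concentrations and solving, log [Mg2+(aq)] = −0.164 and [Mg2+(aq)] = 0.69 M.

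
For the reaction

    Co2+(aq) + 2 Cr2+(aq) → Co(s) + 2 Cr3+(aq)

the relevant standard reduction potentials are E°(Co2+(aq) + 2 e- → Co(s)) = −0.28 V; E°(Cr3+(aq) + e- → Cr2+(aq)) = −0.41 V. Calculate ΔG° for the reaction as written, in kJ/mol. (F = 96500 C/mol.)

In the reaction as written Co2+(aq) is reduced, so the Co²⁺/Co couple is the cathode and Cr³⁺/Cr²⁺ is the anode.
E°cell = −0.28 − (−0.41) = +0.13 V; balancing electrons gives n = 2.
ΔG° = −nFE°cell = −(2)(96500)(+0.13) J/mol = −25.1 kJ/mol.

−25.1 kJ/mol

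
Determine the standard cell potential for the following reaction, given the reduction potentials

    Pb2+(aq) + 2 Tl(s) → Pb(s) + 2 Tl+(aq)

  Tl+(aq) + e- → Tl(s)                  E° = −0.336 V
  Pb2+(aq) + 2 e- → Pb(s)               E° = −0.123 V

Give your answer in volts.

+0.213 V

Pb2+(aq) gains electrons, so the Pb²⁺/Pb couple is the cathode; the Tl⁺/Tl couple is the anode.
E°cell = E°(cathode) − E°(anode) = −0.123 − (−0.336) = +0.213 V.
The positive value indicates the reaction is spontaneous as written.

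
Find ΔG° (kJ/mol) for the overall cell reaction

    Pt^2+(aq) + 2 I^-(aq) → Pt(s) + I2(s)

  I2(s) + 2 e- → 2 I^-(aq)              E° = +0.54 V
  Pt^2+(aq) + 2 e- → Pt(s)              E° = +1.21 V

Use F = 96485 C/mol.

In the reaction as written Pt^2+(aq) is reduced, so the Pt²⁺/Pt couple is the cathode and I₂/I⁻ is the anode.
E°cell = +1.21 − (+0.54) = +0.67 V; balancing electrons gives n = 2.
ΔG° = −nFE°cell = −(2)(96485)(+0.67) J/mol = −129 kJ/mol.

−129 kJ/mol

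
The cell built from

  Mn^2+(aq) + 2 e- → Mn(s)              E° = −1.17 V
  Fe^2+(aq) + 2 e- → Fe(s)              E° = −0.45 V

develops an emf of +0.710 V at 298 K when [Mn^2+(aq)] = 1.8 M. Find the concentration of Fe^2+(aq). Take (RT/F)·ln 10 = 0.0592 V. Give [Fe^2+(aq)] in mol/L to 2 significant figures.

Fe²⁺/Fe is the cathode (higher E°); E°cell = −0.45 − (−1.17) = +0.72 V with n = 2.
Rearranging E = E° − (0.0592/n)·log Q gives log Q = 2(+0.72 − (+0.710))/0.0592 = 0.338.
The balanced reaction is Fe^2+(aq) + Mn(s) → Fe(s) + Mn^2+(aq), so Q = [Mn^2+(aq)] / [Fe^2+(aq)].
Isolating [Fe^2+(aq)] in Q = 10^{0.338} yields log [Fe^2+(aq)] = −0.083, i.e. 0.83 M.

0.83 M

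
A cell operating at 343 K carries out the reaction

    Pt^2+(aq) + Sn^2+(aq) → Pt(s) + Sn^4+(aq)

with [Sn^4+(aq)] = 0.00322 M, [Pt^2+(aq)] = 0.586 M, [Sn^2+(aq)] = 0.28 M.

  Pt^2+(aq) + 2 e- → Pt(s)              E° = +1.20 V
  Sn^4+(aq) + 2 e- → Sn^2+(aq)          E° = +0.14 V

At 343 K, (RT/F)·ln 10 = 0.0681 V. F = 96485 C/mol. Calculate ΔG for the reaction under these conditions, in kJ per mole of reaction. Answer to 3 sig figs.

−216 kJ/mol

With Pt²⁺/Pt reduced at the cathode, E°cell = +1.20 − (+0.14) = +1.06 V and n = 2.
Q = [Sn^4+(aq)] / ([Pt^2+(aq)]·[Sn^2+(aq)]) = 0.0196, so log Q = −1.707 and E = +1.06 − (0.0681/2)(−1.707) = +1.1181 V.
Finally ΔG = −nFE = −(2)(96485 C/mol)(+1.1181 V) = −216 kJ/mol.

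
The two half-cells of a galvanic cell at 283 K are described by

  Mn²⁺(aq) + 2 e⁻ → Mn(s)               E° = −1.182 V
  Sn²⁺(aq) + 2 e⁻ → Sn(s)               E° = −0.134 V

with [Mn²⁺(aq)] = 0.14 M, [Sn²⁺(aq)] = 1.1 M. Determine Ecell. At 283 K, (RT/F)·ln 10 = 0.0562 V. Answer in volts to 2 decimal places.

The Sn²⁺/Sn couple has the more positive E°, so it is the cathode; Mn²⁺/Mn is the anode.
E°cell = E°cat − E°an = −0.134 − (−1.182) = +1.048 V; n = 2.
For the overall reaction Sn²⁺(aq) + Mn(s) → Sn(s) + Mn²⁺(aq), Q = [Mn²⁺(aq)] / [Sn²⁺(aq)] = 0.127, giving log Q = −0.895.
By the Nernst equation, E = +1.048 − (0.0562/2)·(−0.895) = +1.07 V.

+1.07 V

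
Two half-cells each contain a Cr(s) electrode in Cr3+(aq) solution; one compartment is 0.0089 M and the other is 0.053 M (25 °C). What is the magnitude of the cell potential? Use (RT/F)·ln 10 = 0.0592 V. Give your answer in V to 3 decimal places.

For a concentration cell E°cell = 0, since both electrodes use the same couple.
The compartment with the higher Cr3+(aq) concentration (0.053 M) acts as the cathode; ions are reduced there and produced at the dilute (0.0089 M) anode.
With n = 3, Ecell = −(0.0592/3)·log([dilute]/[conc]) = −(0.0592/3)·log(0.0089/0.053) = +0.015 V.

0.015 V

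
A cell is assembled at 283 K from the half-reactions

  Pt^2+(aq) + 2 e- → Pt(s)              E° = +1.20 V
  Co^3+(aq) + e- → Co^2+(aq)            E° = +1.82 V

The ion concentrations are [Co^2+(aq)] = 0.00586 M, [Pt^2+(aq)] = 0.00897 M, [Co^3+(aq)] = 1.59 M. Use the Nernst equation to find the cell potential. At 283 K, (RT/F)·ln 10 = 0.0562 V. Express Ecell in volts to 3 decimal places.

Co³⁺/Co²⁺ is reduced (cathode, E° = +1.82 V) and Pt²⁺/Pt is oxidized (anode).
The standard potential is +1.82 − (+1.20) = +0.62 V and the balanced reaction transfers n = 2 electrons.
The balanced reaction is 2 Co^3+(aq) + Pt(s) → 2 Co^2+(aq) + Pt^2+(aq), so Q = ([Co^2+(aq)]^2·[Pt^2+(aq)]) / [Co^3+(aq)]^2 = 1.22×10^−7 and log Q = −6.914.
E = E° − (0.0562/n)·log Q = +0.62 − (0.0562/2)(−6.914) = +0.814 V.

+0.814 V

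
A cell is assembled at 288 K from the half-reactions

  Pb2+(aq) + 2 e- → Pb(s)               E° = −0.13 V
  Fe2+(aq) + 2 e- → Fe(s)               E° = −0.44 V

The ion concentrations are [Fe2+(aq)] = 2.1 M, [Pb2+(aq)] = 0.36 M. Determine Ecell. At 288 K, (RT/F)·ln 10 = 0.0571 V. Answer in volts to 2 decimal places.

+0.29 V

Since E°(Pb²⁺/Pb) > E°(Fe²⁺/Fe), Pb²⁺/Pb serves as the cathode.
E°cell = E°cat − E°an = −0.13 − (−0.44) = +0.31 V; n = 2.
For the overall reaction Pb2+(aq) + Fe(s) → Pb(s) + Fe2+(aq), Q = [Fe2+(aq)] / [Pb2+(aq)] = 5.83, giving log Q = 0.766.
By the Nernst equation, E = +0.31 − (0.0571/2)·(0.766) = +0.29 V.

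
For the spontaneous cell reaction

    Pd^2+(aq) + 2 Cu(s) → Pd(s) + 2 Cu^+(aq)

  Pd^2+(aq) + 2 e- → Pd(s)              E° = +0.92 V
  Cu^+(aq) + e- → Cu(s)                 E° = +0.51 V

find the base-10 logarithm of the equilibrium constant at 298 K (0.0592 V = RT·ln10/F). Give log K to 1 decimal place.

The Pd²⁺/Pd couple is reduced (cathode); E°cell = +0.92 − (+0.51) = +0.41 V with n = 2.
At equilibrium E = 0, so log K = nE°cell / 0.0592 = (2)(+0.41) / 0.0592 = 13.9.

log K = 13.9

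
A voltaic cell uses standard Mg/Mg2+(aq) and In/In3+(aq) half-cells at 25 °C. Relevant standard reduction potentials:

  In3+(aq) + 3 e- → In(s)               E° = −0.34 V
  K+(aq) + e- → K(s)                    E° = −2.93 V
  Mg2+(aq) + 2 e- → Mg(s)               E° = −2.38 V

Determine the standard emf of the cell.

+2.04 V

The In³⁺/In couple has the higher E°, so In ion is reduced (cathode) and Mg is oxidized (anode).
E°cell = E°(cathode) − E°(anode) = −0.34 − (−2.38) = +2.04 V.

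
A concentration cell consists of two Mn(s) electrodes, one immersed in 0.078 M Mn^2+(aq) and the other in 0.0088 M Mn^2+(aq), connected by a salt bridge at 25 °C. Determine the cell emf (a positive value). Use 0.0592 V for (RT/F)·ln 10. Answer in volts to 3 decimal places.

For a concentration cell E°cell = 0, since both electrodes use the same couple.
The compartment with the higher Mn^2+(aq) concentration (0.078 M) acts as the cathode; ions are reduced there and produced at the dilute (0.0088 M) anode.
With n = 2, Ecell = −(0.0592/2)·log([dilute]/[conc]) = −(0.0592/2)·log(0.0088/0.078) = +0.028 V.

0.028 V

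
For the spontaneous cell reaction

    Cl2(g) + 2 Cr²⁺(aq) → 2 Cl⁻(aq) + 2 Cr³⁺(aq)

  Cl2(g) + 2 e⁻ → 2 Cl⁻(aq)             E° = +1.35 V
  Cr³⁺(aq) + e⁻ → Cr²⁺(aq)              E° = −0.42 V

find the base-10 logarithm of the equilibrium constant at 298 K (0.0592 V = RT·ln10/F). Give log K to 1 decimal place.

The Cl₂/Cl⁻ couple is reduced (cathode); E°cell = +1.35 − (−0.42) = +1.77 V with n = 2.
At equilibrium E = 0, so log K = nE°cell / 0.0592 = (2)(+1.77) / 0.0592 = 59.8.

log K = 59.8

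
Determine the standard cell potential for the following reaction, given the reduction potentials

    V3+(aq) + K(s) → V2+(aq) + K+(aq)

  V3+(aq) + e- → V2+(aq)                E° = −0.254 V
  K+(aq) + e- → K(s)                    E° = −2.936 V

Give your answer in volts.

V3+(aq) gains electrons, so the V³⁺/V²⁺ couple is the cathode; the K⁺/K couple is the anode.
E°cell = E°(cathode) − E°(anode) = −0.254 − (−2.936) = +2.682 V.

+2.682 V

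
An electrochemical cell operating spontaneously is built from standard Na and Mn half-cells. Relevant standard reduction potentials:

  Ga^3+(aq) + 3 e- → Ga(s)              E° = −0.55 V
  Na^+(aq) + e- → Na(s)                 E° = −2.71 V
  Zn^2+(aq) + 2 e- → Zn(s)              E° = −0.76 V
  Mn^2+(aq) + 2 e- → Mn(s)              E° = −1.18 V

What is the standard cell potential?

+1.53 V

Of the two couples in this cell, the one with the more positive reduction potential is reduced at the cathode: here that is Mn²⁺/Mn (−1.18 V); Na⁺/Na (−2.71 V) is the anode.
E°cell = E°(cathode) − E°(anode) = −1.18 − (−2.71) = +1.53 V.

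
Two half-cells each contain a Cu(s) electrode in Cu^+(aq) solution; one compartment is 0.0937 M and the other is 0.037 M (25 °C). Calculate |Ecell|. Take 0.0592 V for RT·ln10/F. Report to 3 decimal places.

0.024 V

For a concentration cell E°cell = 0, since both electrodes use the same couple.
The compartment with the higher Cu^+(aq) concentration (0.0937 M) acts as the cathode; ions are reduced there and produced at the dilute (0.037 M) anode.
With n = 1, Ecell = −(0.0592/1)·log([dilute]/[conc]) = −(0.0592/1)·log(0.037/0.0937) = +0.024 V.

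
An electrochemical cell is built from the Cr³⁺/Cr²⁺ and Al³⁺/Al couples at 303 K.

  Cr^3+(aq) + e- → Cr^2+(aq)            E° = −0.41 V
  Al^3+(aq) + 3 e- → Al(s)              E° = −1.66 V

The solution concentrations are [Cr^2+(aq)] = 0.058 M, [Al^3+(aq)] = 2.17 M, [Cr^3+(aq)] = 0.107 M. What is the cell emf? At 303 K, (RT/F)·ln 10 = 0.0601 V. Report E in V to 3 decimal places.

Cr³⁺/Cr²⁺ is reduced (cathode, E° = −0.41 V) and Al³⁺/Al is oxidized (anode).
The standard potential is −0.41 − (−1.66) = +1.25 V and the balanced reaction transfers n = 3 electrons.
Balancing gives 3 Cr^3+(aq) + Al(s) → 3 Cr^2+(aq) + Al^3+(aq); hence Q = ([Cr^2+(aq)]^3·[Al^3+(aq)]) / [Cr^3+(aq)]^3 = 0.346 (log Q = −0.461).
E = E° − (0.0601/n)·log Q = +1.25 − (0.0601/3)(−0.461) = +1.259 V.

+1.259 V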